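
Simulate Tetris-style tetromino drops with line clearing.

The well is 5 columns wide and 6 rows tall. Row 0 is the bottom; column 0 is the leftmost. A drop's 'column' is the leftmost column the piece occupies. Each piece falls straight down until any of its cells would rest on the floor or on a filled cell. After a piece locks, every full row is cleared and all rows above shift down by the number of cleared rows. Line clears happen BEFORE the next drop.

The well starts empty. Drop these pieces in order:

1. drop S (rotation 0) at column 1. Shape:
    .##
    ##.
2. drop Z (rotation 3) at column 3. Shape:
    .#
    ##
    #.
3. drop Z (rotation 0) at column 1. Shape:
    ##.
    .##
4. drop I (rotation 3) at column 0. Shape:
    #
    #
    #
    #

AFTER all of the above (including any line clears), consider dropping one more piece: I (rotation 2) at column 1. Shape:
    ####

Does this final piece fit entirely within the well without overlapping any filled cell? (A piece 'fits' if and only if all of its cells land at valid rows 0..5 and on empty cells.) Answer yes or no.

Answer: no

Derivation:
Drop 1: S rot0 at col 1 lands with bottom-row=0; cleared 0 line(s) (total 0); column heights now [0 1 2 2 0], max=2
Drop 2: Z rot3 at col 3 lands with bottom-row=2; cleared 0 line(s) (total 0); column heights now [0 1 2 4 5], max=5
Drop 3: Z rot0 at col 1 lands with bottom-row=4; cleared 0 line(s) (total 0); column heights now [0 6 6 5 5], max=6
Drop 4: I rot3 at col 0 lands with bottom-row=0; cleared 0 line(s) (total 0); column heights now [4 6 6 5 5], max=6
Test piece I rot2 at col 1 (width 4): heights before test = [4 6 6 5 5]; fits = False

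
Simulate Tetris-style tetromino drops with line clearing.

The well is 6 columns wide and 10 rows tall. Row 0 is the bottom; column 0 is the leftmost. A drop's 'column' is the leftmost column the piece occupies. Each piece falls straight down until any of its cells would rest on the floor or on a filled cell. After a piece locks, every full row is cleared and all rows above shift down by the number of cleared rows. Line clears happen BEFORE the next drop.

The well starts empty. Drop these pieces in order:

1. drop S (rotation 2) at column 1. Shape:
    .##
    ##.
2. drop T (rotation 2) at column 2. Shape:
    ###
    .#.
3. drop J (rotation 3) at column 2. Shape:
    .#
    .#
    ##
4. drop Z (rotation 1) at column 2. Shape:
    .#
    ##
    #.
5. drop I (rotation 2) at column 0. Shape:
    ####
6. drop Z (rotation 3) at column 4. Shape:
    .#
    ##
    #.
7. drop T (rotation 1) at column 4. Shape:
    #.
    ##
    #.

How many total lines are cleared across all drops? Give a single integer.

Answer: 0

Derivation:
Drop 1: S rot2 at col 1 lands with bottom-row=0; cleared 0 line(s) (total 0); column heights now [0 1 2 2 0 0], max=2
Drop 2: T rot2 at col 2 lands with bottom-row=2; cleared 0 line(s) (total 0); column heights now [0 1 4 4 4 0], max=4
Drop 3: J rot3 at col 2 lands with bottom-row=4; cleared 0 line(s) (total 0); column heights now [0 1 5 7 4 0], max=7
Drop 4: Z rot1 at col 2 lands with bottom-row=6; cleared 0 line(s) (total 0); column heights now [0 1 8 9 4 0], max=9
Drop 5: I rot2 at col 0 lands with bottom-row=9; cleared 0 line(s) (total 0); column heights now [10 10 10 10 4 0], max=10
Drop 6: Z rot3 at col 4 lands with bottom-row=4; cleared 0 line(s) (total 0); column heights now [10 10 10 10 6 7], max=10
Drop 7: T rot1 at col 4 lands with bottom-row=6; cleared 0 line(s) (total 0); column heights now [10 10 10 10 9 8], max=10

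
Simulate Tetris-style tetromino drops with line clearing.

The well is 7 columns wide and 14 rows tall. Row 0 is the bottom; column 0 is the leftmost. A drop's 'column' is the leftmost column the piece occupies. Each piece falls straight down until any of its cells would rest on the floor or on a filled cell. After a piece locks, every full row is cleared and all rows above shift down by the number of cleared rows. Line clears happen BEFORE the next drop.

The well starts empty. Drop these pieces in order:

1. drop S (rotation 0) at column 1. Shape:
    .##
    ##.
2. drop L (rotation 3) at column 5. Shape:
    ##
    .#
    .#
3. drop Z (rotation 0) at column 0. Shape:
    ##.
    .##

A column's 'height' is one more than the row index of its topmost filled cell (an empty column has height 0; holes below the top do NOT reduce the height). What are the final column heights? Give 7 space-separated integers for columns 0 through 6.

Drop 1: S rot0 at col 1 lands with bottom-row=0; cleared 0 line(s) (total 0); column heights now [0 1 2 2 0 0 0], max=2
Drop 2: L rot3 at col 5 lands with bottom-row=0; cleared 0 line(s) (total 0); column heights now [0 1 2 2 0 3 3], max=3
Drop 3: Z rot0 at col 0 lands with bottom-row=2; cleared 0 line(s) (total 0); column heights now [4 4 3 2 0 3 3], max=4

Answer: 4 4 3 2 0 3 3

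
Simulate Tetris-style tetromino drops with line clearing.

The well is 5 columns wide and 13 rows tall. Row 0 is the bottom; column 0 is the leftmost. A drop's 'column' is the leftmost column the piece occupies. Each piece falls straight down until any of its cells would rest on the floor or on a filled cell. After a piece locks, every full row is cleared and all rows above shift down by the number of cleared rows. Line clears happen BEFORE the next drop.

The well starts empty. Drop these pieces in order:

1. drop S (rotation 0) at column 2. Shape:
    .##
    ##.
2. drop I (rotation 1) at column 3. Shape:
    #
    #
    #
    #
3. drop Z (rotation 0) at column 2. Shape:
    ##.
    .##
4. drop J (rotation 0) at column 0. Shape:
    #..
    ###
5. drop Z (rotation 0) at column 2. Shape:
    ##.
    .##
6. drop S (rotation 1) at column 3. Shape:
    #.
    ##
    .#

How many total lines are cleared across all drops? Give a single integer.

Answer: 1

Derivation:
Drop 1: S rot0 at col 2 lands with bottom-row=0; cleared 0 line(s) (total 0); column heights now [0 0 1 2 2], max=2
Drop 2: I rot1 at col 3 lands with bottom-row=2; cleared 0 line(s) (total 0); column heights now [0 0 1 6 2], max=6
Drop 3: Z rot0 at col 2 lands with bottom-row=6; cleared 0 line(s) (total 0); column heights now [0 0 8 8 7], max=8
Drop 4: J rot0 at col 0 lands with bottom-row=8; cleared 0 line(s) (total 0); column heights now [10 9 9 8 7], max=10
Drop 5: Z rot0 at col 2 lands with bottom-row=8; cleared 1 line(s) (total 1); column heights now [9 0 9 9 7], max=9
Drop 6: S rot1 at col 3 lands with bottom-row=8; cleared 0 line(s) (total 1); column heights now [9 0 9 11 10], max=11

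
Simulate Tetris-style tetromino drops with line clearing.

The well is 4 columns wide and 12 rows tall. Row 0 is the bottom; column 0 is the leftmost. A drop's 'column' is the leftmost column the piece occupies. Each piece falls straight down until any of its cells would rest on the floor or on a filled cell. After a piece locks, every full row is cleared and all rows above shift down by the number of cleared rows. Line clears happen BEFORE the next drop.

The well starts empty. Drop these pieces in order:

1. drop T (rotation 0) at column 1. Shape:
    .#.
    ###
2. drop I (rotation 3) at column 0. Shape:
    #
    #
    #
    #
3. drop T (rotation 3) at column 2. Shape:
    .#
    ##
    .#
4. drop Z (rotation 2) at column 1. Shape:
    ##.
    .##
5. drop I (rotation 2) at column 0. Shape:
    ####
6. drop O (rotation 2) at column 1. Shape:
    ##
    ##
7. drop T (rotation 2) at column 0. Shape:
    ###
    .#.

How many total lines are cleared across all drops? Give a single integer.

Drop 1: T rot0 at col 1 lands with bottom-row=0; cleared 0 line(s) (total 0); column heights now [0 1 2 1], max=2
Drop 2: I rot3 at col 0 lands with bottom-row=0; cleared 1 line(s) (total 1); column heights now [3 0 1 0], max=3
Drop 3: T rot3 at col 2 lands with bottom-row=0; cleared 0 line(s) (total 1); column heights now [3 0 2 3], max=3
Drop 4: Z rot2 at col 1 lands with bottom-row=3; cleared 0 line(s) (total 1); column heights now [3 5 5 4], max=5
Drop 5: I rot2 at col 0 lands with bottom-row=5; cleared 1 line(s) (total 2); column heights now [3 5 5 4], max=5
Drop 6: O rot2 at col 1 lands with bottom-row=5; cleared 0 line(s) (total 2); column heights now [3 7 7 4], max=7
Drop 7: T rot2 at col 0 lands with bottom-row=7; cleared 0 line(s) (total 2); column heights now [9 9 9 4], max=9

Answer: 2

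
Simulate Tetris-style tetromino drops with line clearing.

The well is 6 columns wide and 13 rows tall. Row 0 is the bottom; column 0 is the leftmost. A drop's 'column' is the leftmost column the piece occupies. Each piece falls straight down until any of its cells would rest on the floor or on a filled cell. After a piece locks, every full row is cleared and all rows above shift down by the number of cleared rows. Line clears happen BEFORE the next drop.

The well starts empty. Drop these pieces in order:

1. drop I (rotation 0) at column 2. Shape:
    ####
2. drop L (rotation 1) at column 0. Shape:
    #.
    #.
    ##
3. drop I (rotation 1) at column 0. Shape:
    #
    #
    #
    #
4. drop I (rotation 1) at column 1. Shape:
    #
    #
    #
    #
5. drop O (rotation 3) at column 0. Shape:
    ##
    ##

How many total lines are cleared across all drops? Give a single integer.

Answer: 1

Derivation:
Drop 1: I rot0 at col 2 lands with bottom-row=0; cleared 0 line(s) (total 0); column heights now [0 0 1 1 1 1], max=1
Drop 2: L rot1 at col 0 lands with bottom-row=0; cleared 1 line(s) (total 1); column heights now [2 0 0 0 0 0], max=2
Drop 3: I rot1 at col 0 lands with bottom-row=2; cleared 0 line(s) (total 1); column heights now [6 0 0 0 0 0], max=6
Drop 4: I rot1 at col 1 lands with bottom-row=0; cleared 0 line(s) (total 1); column heights now [6 4 0 0 0 0], max=6
Drop 5: O rot3 at col 0 lands with bottom-row=6; cleared 0 line(s) (total 1); column heights now [8 8 0 0 0 0], max=8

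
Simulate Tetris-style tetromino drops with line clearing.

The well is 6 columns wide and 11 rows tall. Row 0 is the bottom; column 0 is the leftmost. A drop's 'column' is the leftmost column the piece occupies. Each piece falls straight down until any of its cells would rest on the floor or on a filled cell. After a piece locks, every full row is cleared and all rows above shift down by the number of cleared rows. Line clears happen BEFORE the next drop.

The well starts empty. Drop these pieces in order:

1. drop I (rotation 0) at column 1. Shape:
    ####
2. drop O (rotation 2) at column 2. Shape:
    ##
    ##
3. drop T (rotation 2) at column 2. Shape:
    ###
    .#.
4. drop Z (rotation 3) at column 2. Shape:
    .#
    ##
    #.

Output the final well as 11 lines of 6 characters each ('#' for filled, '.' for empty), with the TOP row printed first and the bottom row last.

Answer: ......
......
......
...#..
..##..
..#...
..###.
...#..
..##..
..##..
.####.

Derivation:
Drop 1: I rot0 at col 1 lands with bottom-row=0; cleared 0 line(s) (total 0); column heights now [0 1 1 1 1 0], max=1
Drop 2: O rot2 at col 2 lands with bottom-row=1; cleared 0 line(s) (total 0); column heights now [0 1 3 3 1 0], max=3
Drop 3: T rot2 at col 2 lands with bottom-row=3; cleared 0 line(s) (total 0); column heights now [0 1 5 5 5 0], max=5
Drop 4: Z rot3 at col 2 lands with bottom-row=5; cleared 0 line(s) (total 0); column heights now [0 1 7 8 5 0], max=8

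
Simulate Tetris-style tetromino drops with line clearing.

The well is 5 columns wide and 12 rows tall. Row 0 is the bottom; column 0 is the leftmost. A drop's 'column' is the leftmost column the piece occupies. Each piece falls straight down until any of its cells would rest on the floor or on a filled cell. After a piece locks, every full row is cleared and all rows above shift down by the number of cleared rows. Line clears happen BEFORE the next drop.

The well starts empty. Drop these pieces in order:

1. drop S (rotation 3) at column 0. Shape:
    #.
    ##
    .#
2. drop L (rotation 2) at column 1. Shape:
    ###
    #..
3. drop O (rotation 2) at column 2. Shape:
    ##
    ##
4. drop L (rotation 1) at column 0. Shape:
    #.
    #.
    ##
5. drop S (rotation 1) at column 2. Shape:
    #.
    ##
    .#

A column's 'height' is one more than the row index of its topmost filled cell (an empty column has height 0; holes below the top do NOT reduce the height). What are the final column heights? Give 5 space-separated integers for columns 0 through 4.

Answer: 7 5 9 8 0

Derivation:
Drop 1: S rot3 at col 0 lands with bottom-row=0; cleared 0 line(s) (total 0); column heights now [3 2 0 0 0], max=3
Drop 2: L rot2 at col 1 lands with bottom-row=2; cleared 0 line(s) (total 0); column heights now [3 4 4 4 0], max=4
Drop 3: O rot2 at col 2 lands with bottom-row=4; cleared 0 line(s) (total 0); column heights now [3 4 6 6 0], max=6
Drop 4: L rot1 at col 0 lands with bottom-row=4; cleared 0 line(s) (total 0); column heights now [7 5 6 6 0], max=7
Drop 5: S rot1 at col 2 lands with bottom-row=6; cleared 0 line(s) (total 0); column heights now [7 5 9 8 0], max=9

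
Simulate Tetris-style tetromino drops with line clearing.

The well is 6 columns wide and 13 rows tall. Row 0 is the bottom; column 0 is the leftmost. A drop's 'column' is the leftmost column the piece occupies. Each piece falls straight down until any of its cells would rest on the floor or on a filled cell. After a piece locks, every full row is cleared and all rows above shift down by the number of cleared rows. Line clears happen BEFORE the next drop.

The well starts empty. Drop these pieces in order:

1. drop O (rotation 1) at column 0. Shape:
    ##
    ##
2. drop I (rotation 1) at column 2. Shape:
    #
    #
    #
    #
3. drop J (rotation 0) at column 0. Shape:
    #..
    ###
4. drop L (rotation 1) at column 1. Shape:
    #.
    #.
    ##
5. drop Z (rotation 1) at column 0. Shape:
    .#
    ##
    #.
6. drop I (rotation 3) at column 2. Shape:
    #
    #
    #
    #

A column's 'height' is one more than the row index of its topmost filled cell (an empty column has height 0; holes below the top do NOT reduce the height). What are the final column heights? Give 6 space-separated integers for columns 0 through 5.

Answer: 9 10 10 0 0 0

Derivation:
Drop 1: O rot1 at col 0 lands with bottom-row=0; cleared 0 line(s) (total 0); column heights now [2 2 0 0 0 0], max=2
Drop 2: I rot1 at col 2 lands with bottom-row=0; cleared 0 line(s) (total 0); column heights now [2 2 4 0 0 0], max=4
Drop 3: J rot0 at col 0 lands with bottom-row=4; cleared 0 line(s) (total 0); column heights now [6 5 5 0 0 0], max=6
Drop 4: L rot1 at col 1 lands with bottom-row=5; cleared 0 line(s) (total 0); column heights now [6 8 6 0 0 0], max=8
Drop 5: Z rot1 at col 0 lands with bottom-row=7; cleared 0 line(s) (total 0); column heights now [9 10 6 0 0 0], max=10
Drop 6: I rot3 at col 2 lands with bottom-row=6; cleared 0 line(s) (total 0); column heights now [9 10 10 0 0 0], max=10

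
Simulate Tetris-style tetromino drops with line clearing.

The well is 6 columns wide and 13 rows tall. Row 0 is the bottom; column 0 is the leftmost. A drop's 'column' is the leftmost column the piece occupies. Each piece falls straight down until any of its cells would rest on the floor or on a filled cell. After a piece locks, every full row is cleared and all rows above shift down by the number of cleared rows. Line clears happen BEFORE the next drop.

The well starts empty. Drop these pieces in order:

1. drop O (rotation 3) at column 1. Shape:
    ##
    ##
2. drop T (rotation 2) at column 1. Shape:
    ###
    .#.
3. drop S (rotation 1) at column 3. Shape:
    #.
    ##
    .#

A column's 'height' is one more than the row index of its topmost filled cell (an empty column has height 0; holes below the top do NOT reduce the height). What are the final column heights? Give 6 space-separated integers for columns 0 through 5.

Answer: 0 4 4 6 5 0

Derivation:
Drop 1: O rot3 at col 1 lands with bottom-row=0; cleared 0 line(s) (total 0); column heights now [0 2 2 0 0 0], max=2
Drop 2: T rot2 at col 1 lands with bottom-row=2; cleared 0 line(s) (total 0); column heights now [0 4 4 4 0 0], max=4
Drop 3: S rot1 at col 3 lands with bottom-row=3; cleared 0 line(s) (total 0); column heights now [0 4 4 6 5 0], max=6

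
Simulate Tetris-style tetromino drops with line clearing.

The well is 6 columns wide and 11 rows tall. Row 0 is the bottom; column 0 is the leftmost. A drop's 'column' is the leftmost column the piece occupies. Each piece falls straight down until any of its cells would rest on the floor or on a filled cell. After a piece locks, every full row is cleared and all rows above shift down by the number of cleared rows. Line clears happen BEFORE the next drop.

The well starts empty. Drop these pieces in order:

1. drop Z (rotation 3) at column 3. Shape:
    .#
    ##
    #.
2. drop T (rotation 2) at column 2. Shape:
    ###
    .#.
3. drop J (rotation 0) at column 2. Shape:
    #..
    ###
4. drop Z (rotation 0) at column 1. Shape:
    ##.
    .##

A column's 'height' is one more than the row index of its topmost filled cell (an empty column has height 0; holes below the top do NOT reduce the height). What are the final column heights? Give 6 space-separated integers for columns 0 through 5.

Answer: 0 8 8 7 5 0

Derivation:
Drop 1: Z rot3 at col 3 lands with bottom-row=0; cleared 0 line(s) (total 0); column heights now [0 0 0 2 3 0], max=3
Drop 2: T rot2 at col 2 lands with bottom-row=2; cleared 0 line(s) (total 0); column heights now [0 0 4 4 4 0], max=4
Drop 3: J rot0 at col 2 lands with bottom-row=4; cleared 0 line(s) (total 0); column heights now [0 0 6 5 5 0], max=6
Drop 4: Z rot0 at col 1 lands with bottom-row=6; cleared 0 line(s) (total 0); column heights now [0 8 8 7 5 0], max=8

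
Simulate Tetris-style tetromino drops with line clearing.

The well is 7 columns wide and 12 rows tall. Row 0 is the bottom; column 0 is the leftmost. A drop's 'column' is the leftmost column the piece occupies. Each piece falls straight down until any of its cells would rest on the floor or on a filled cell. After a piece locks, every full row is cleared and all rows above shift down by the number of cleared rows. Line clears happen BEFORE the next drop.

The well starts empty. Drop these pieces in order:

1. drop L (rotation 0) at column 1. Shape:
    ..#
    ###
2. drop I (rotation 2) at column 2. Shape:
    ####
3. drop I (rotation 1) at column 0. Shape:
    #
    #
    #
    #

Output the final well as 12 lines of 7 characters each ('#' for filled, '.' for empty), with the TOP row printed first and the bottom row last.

Answer: .......
.......
.......
.......
.......
.......
.......
.......
#......
#.####.
#..#...
####...

Derivation:
Drop 1: L rot0 at col 1 lands with bottom-row=0; cleared 0 line(s) (total 0); column heights now [0 1 1 2 0 0 0], max=2
Drop 2: I rot2 at col 2 lands with bottom-row=2; cleared 0 line(s) (total 0); column heights now [0 1 3 3 3 3 0], max=3
Drop 3: I rot1 at col 0 lands with bottom-row=0; cleared 0 line(s) (total 0); column heights now [4 1 3 3 3 3 0], max=4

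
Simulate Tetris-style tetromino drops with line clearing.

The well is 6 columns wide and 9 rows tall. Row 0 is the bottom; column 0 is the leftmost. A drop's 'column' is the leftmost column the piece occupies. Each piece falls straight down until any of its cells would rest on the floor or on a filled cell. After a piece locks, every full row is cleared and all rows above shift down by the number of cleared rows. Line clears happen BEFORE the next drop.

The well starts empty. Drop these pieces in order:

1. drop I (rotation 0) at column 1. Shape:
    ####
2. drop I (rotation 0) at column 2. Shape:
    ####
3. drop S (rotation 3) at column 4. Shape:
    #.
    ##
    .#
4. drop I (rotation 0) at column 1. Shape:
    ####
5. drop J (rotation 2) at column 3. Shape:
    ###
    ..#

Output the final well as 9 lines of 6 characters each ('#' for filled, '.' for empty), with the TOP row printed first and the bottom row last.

Answer: ......
......
...###
.#####
....#.
....##
.....#
..####
.####.

Derivation:
Drop 1: I rot0 at col 1 lands with bottom-row=0; cleared 0 line(s) (total 0); column heights now [0 1 1 1 1 0], max=1
Drop 2: I rot0 at col 2 lands with bottom-row=1; cleared 0 line(s) (total 0); column heights now [0 1 2 2 2 2], max=2
Drop 3: S rot3 at col 4 lands with bottom-row=2; cleared 0 line(s) (total 0); column heights now [0 1 2 2 5 4], max=5
Drop 4: I rot0 at col 1 lands with bottom-row=5; cleared 0 line(s) (total 0); column heights now [0 6 6 6 6 4], max=6
Drop 5: J rot2 at col 3 lands with bottom-row=5; cleared 0 line(s) (total 0); column heights now [0 6 6 7 7 7], max=7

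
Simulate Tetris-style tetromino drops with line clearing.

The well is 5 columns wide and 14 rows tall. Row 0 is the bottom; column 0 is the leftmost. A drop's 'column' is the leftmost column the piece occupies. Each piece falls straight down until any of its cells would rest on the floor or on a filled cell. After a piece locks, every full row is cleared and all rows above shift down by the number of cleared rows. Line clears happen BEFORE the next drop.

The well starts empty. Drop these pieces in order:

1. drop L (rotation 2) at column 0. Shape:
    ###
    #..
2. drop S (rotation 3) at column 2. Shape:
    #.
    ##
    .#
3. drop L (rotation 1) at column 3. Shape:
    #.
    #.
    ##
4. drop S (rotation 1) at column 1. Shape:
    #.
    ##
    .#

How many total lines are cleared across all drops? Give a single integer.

Drop 1: L rot2 at col 0 lands with bottom-row=0; cleared 0 line(s) (total 0); column heights now [2 2 2 0 0], max=2
Drop 2: S rot3 at col 2 lands with bottom-row=1; cleared 0 line(s) (total 0); column heights now [2 2 4 3 0], max=4
Drop 3: L rot1 at col 3 lands with bottom-row=3; cleared 0 line(s) (total 0); column heights now [2 2 4 6 4], max=6
Drop 4: S rot1 at col 1 lands with bottom-row=4; cleared 0 line(s) (total 0); column heights now [2 7 6 6 4], max=7

Answer: 0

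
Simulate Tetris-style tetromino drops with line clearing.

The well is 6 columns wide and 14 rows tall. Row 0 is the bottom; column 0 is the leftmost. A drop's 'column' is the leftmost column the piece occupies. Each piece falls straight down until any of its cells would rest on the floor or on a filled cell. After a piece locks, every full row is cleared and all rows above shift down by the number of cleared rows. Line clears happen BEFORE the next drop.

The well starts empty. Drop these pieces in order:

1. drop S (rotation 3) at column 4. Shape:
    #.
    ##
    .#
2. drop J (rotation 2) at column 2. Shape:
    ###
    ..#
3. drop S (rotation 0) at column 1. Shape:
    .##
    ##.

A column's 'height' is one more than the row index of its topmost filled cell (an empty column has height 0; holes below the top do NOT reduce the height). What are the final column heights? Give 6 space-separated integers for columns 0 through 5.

Answer: 0 6 7 7 5 2

Derivation:
Drop 1: S rot3 at col 4 lands with bottom-row=0; cleared 0 line(s) (total 0); column heights now [0 0 0 0 3 2], max=3
Drop 2: J rot2 at col 2 lands with bottom-row=3; cleared 0 line(s) (total 0); column heights now [0 0 5 5 5 2], max=5
Drop 3: S rot0 at col 1 lands with bottom-row=5; cleared 0 line(s) (total 0); column heights now [0 6 7 7 5 2], max=7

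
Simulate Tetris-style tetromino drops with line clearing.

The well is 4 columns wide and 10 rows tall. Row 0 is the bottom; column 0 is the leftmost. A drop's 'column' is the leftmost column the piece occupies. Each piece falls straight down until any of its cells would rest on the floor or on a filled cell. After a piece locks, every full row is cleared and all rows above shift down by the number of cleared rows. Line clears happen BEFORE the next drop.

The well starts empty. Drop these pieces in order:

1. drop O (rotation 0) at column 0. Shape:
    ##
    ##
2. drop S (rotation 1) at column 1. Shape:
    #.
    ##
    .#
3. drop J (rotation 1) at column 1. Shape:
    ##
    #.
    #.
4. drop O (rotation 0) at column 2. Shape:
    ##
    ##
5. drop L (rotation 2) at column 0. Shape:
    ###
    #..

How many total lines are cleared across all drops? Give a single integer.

Drop 1: O rot0 at col 0 lands with bottom-row=0; cleared 0 line(s) (total 0); column heights now [2 2 0 0], max=2
Drop 2: S rot1 at col 1 lands with bottom-row=1; cleared 0 line(s) (total 0); column heights now [2 4 3 0], max=4
Drop 3: J rot1 at col 1 lands with bottom-row=4; cleared 0 line(s) (total 0); column heights now [2 7 7 0], max=7
Drop 4: O rot0 at col 2 lands with bottom-row=7; cleared 0 line(s) (total 0); column heights now [2 7 9 9], max=9
Drop 5: L rot2 at col 0 lands with bottom-row=8; cleared 0 line(s) (total 0); column heights now [10 10 10 9], max=10

Answer: 0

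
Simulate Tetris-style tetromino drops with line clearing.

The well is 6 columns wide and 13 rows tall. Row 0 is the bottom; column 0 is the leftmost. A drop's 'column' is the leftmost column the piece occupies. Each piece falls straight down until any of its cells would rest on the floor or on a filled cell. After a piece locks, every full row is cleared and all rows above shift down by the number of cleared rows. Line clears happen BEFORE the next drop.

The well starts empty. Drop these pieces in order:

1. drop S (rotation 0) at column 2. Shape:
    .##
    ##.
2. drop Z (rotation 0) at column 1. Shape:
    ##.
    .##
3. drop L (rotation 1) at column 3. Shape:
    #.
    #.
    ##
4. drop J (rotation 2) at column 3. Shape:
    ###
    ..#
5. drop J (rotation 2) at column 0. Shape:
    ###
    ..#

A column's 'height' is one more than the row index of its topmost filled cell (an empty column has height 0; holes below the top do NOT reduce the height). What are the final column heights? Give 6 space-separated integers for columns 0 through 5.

Drop 1: S rot0 at col 2 lands with bottom-row=0; cleared 0 line(s) (total 0); column heights now [0 0 1 2 2 0], max=2
Drop 2: Z rot0 at col 1 lands with bottom-row=2; cleared 0 line(s) (total 0); column heights now [0 4 4 3 2 0], max=4
Drop 3: L rot1 at col 3 lands with bottom-row=3; cleared 0 line(s) (total 0); column heights now [0 4 4 6 4 0], max=6
Drop 4: J rot2 at col 3 lands with bottom-row=5; cleared 0 line(s) (total 0); column heights now [0 4 4 7 7 7], max=7
Drop 5: J rot2 at col 0 lands with bottom-row=4; cleared 0 line(s) (total 0); column heights now [6 6 6 7 7 7], max=7

Answer: 6 6 6 7 7 7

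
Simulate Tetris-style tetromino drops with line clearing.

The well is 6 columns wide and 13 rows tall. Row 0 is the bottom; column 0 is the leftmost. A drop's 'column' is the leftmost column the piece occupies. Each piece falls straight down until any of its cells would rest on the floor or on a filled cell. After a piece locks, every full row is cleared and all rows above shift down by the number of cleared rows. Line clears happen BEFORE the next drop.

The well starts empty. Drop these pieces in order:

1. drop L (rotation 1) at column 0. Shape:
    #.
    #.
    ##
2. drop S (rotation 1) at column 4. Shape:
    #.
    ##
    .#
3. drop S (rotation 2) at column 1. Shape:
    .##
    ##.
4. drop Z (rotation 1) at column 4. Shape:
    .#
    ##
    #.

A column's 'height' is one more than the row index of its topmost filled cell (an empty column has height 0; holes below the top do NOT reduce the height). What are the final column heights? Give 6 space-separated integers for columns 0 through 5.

Answer: 3 2 3 3 5 6

Derivation:
Drop 1: L rot1 at col 0 lands with bottom-row=0; cleared 0 line(s) (total 0); column heights now [3 1 0 0 0 0], max=3
Drop 2: S rot1 at col 4 lands with bottom-row=0; cleared 0 line(s) (total 0); column heights now [3 1 0 0 3 2], max=3
Drop 3: S rot2 at col 1 lands with bottom-row=1; cleared 0 line(s) (total 0); column heights now [3 2 3 3 3 2], max=3
Drop 4: Z rot1 at col 4 lands with bottom-row=3; cleared 0 line(s) (total 0); column heights now [3 2 3 3 5 6], max=6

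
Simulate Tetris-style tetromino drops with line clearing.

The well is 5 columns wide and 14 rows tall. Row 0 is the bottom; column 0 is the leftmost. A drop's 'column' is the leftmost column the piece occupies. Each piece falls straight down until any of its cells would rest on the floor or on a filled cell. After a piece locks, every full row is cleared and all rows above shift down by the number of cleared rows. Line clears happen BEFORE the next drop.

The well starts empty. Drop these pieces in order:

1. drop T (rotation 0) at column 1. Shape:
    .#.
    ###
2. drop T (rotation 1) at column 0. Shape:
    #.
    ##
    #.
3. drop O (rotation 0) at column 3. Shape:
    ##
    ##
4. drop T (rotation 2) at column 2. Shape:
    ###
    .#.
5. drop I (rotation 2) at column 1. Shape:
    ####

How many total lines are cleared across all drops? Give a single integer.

Drop 1: T rot0 at col 1 lands with bottom-row=0; cleared 0 line(s) (total 0); column heights now [0 1 2 1 0], max=2
Drop 2: T rot1 at col 0 lands with bottom-row=0; cleared 0 line(s) (total 0); column heights now [3 2 2 1 0], max=3
Drop 3: O rot0 at col 3 lands with bottom-row=1; cleared 1 line(s) (total 1); column heights now [2 1 1 2 2], max=2
Drop 4: T rot2 at col 2 lands with bottom-row=2; cleared 0 line(s) (total 1); column heights now [2 1 4 4 4], max=4
Drop 5: I rot2 at col 1 lands with bottom-row=4; cleared 0 line(s) (total 1); column heights now [2 5 5 5 5], max=5

Answer: 1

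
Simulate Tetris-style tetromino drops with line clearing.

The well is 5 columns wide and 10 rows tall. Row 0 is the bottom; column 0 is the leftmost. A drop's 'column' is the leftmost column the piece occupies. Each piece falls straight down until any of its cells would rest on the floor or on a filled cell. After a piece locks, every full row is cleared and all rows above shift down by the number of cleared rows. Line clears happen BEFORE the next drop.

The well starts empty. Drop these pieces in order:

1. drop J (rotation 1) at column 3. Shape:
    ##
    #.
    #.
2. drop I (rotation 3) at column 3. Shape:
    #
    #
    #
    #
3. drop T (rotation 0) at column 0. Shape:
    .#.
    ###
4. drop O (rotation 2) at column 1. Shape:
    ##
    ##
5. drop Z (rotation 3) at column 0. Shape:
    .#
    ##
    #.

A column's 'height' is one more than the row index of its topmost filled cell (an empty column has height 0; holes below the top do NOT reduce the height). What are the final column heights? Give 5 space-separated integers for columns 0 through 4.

Answer: 5 6 4 7 3

Derivation:
Drop 1: J rot1 at col 3 lands with bottom-row=0; cleared 0 line(s) (total 0); column heights now [0 0 0 3 3], max=3
Drop 2: I rot3 at col 3 lands with bottom-row=3; cleared 0 line(s) (total 0); column heights now [0 0 0 7 3], max=7
Drop 3: T rot0 at col 0 lands with bottom-row=0; cleared 0 line(s) (total 0); column heights now [1 2 1 7 3], max=7
Drop 4: O rot2 at col 1 lands with bottom-row=2; cleared 0 line(s) (total 0); column heights now [1 4 4 7 3], max=7
Drop 5: Z rot3 at col 0 lands with bottom-row=3; cleared 0 line(s) (total 0); column heights now [5 6 4 7 3], max=7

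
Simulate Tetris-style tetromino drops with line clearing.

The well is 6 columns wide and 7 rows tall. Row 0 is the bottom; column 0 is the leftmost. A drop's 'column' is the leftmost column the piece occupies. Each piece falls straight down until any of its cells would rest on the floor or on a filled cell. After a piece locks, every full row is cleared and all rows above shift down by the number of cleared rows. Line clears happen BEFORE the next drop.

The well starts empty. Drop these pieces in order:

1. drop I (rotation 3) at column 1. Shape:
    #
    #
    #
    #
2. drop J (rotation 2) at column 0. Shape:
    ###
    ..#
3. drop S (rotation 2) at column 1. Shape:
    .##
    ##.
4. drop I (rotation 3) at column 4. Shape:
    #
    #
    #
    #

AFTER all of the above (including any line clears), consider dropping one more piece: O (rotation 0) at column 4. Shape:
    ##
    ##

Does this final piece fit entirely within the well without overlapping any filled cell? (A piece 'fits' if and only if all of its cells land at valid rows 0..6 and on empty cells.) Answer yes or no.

Answer: yes

Derivation:
Drop 1: I rot3 at col 1 lands with bottom-row=0; cleared 0 line(s) (total 0); column heights now [0 4 0 0 0 0], max=4
Drop 2: J rot2 at col 0 lands with bottom-row=3; cleared 0 line(s) (total 0); column heights now [5 5 5 0 0 0], max=5
Drop 3: S rot2 at col 1 lands with bottom-row=5; cleared 0 line(s) (total 0); column heights now [5 6 7 7 0 0], max=7
Drop 4: I rot3 at col 4 lands with bottom-row=0; cleared 0 line(s) (total 0); column heights now [5 6 7 7 4 0], max=7
Test piece O rot0 at col 4 (width 2): heights before test = [5 6 7 7 4 0]; fits = True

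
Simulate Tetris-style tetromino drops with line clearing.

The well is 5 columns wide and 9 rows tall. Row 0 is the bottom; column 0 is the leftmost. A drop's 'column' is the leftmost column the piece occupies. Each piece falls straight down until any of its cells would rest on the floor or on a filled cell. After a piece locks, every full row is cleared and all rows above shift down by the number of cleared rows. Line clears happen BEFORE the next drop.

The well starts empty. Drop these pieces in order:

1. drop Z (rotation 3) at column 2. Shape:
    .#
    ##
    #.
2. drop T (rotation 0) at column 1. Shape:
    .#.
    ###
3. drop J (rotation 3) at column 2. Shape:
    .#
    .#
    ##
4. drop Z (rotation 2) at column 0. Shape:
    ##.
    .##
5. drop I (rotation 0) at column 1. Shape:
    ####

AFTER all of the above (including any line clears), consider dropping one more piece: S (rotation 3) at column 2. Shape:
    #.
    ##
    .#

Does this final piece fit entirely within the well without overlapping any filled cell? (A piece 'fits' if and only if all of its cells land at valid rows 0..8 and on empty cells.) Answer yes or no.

Drop 1: Z rot3 at col 2 lands with bottom-row=0; cleared 0 line(s) (total 0); column heights now [0 0 2 3 0], max=3
Drop 2: T rot0 at col 1 lands with bottom-row=3; cleared 0 line(s) (total 0); column heights now [0 4 5 4 0], max=5
Drop 3: J rot3 at col 2 lands with bottom-row=5; cleared 0 line(s) (total 0); column heights now [0 4 6 8 0], max=8
Drop 4: Z rot2 at col 0 lands with bottom-row=6; cleared 0 line(s) (total 0); column heights now [8 8 7 8 0], max=8
Drop 5: I rot0 at col 1 lands with bottom-row=8; cleared 0 line(s) (total 0); column heights now [8 9 9 9 9], max=9
Test piece S rot3 at col 2 (width 2): heights before test = [8 9 9 9 9]; fits = False

Answer: no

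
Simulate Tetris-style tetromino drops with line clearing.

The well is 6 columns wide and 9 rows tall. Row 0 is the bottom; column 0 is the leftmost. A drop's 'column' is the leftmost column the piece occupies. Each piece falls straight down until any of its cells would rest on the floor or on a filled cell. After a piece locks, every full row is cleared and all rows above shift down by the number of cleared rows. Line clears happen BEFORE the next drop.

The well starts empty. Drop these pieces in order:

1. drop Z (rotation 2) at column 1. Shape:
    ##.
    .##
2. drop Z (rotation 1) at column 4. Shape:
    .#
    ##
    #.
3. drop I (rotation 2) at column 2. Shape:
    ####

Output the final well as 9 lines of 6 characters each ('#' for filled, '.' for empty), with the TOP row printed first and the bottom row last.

Answer: ......
......
......
......
......
..####
.....#
.##.##
..###.

Derivation:
Drop 1: Z rot2 at col 1 lands with bottom-row=0; cleared 0 line(s) (total 0); column heights now [0 2 2 1 0 0], max=2
Drop 2: Z rot1 at col 4 lands with bottom-row=0; cleared 0 line(s) (total 0); column heights now [0 2 2 1 2 3], max=3
Drop 3: I rot2 at col 2 lands with bottom-row=3; cleared 0 line(s) (total 0); column heights now [0 2 4 4 4 4], max=4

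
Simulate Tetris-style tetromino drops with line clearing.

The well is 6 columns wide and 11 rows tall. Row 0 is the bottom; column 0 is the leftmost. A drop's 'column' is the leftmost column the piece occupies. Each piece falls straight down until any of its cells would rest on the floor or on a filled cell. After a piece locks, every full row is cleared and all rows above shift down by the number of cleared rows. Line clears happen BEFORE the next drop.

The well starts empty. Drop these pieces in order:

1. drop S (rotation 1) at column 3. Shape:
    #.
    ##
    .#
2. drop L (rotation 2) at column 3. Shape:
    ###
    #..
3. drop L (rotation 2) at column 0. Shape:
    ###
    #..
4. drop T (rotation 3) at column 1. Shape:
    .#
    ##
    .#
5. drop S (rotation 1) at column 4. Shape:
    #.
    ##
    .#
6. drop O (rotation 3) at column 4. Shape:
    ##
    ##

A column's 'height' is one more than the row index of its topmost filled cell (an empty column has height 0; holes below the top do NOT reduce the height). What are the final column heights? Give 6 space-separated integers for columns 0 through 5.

Answer: 2 4 5 5 10 10

Derivation:
Drop 1: S rot1 at col 3 lands with bottom-row=0; cleared 0 line(s) (total 0); column heights now [0 0 0 3 2 0], max=3
Drop 2: L rot2 at col 3 lands with bottom-row=3; cleared 0 line(s) (total 0); column heights now [0 0 0 5 5 5], max=5
Drop 3: L rot2 at col 0 lands with bottom-row=0; cleared 0 line(s) (total 0); column heights now [2 2 2 5 5 5], max=5
Drop 4: T rot3 at col 1 lands with bottom-row=2; cleared 0 line(s) (total 0); column heights now [2 4 5 5 5 5], max=5
Drop 5: S rot1 at col 4 lands with bottom-row=5; cleared 0 line(s) (total 0); column heights now [2 4 5 5 8 7], max=8
Drop 6: O rot3 at col 4 lands with bottom-row=8; cleared 0 line(s) (total 0); column heights now [2 4 5 5 10 10], max=10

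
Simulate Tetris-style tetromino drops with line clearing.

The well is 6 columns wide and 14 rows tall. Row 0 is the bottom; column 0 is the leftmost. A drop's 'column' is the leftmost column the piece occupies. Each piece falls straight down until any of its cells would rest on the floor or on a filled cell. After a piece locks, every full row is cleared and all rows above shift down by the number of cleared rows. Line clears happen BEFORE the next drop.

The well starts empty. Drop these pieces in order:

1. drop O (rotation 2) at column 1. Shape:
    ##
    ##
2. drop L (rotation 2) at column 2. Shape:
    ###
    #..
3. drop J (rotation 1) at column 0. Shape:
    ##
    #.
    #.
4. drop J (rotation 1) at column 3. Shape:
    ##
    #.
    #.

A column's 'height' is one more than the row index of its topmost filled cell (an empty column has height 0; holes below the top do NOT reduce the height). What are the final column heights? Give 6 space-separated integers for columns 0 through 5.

Drop 1: O rot2 at col 1 lands with bottom-row=0; cleared 0 line(s) (total 0); column heights now [0 2 2 0 0 0], max=2
Drop 2: L rot2 at col 2 lands with bottom-row=2; cleared 0 line(s) (total 0); column heights now [0 2 4 4 4 0], max=4
Drop 3: J rot1 at col 0 lands with bottom-row=0; cleared 0 line(s) (total 0); column heights now [3 3 4 4 4 0], max=4
Drop 4: J rot1 at col 3 lands with bottom-row=4; cleared 0 line(s) (total 0); column heights now [3 3 4 7 7 0], max=7

Answer: 3 3 4 7 7 0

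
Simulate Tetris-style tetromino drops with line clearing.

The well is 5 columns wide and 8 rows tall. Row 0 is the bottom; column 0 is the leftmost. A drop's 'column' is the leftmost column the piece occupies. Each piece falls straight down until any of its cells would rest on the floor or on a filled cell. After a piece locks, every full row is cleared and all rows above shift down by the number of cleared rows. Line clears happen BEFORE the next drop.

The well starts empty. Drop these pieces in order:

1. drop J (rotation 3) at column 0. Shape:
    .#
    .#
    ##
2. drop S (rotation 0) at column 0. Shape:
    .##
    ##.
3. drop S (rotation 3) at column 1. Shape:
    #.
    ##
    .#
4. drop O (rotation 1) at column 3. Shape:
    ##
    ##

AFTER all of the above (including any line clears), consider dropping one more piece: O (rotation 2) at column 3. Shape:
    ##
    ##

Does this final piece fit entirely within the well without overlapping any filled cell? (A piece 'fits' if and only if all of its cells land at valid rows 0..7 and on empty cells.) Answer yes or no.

Drop 1: J rot3 at col 0 lands with bottom-row=0; cleared 0 line(s) (total 0); column heights now [1 3 0 0 0], max=3
Drop 2: S rot0 at col 0 lands with bottom-row=3; cleared 0 line(s) (total 0); column heights now [4 5 5 0 0], max=5
Drop 3: S rot3 at col 1 lands with bottom-row=5; cleared 0 line(s) (total 0); column heights now [4 8 7 0 0], max=8
Drop 4: O rot1 at col 3 lands with bottom-row=0; cleared 0 line(s) (total 0); column heights now [4 8 7 2 2], max=8
Test piece O rot2 at col 3 (width 2): heights before test = [4 8 7 2 2]; fits = True

Answer: yes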